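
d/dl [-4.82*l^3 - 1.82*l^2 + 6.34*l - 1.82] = -14.46*l^2 - 3.64*l + 6.34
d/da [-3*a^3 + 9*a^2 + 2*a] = -9*a^2 + 18*a + 2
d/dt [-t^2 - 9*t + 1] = -2*t - 9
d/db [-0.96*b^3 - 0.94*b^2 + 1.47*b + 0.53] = -2.88*b^2 - 1.88*b + 1.47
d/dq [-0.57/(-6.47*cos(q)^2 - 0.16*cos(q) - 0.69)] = (7.3758*cos(q) + 0.0912)*sin(q)/(6.47*cos(q)^2 + 0.16*cos(q) + 0.69)^2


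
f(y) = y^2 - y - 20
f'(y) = 2*y - 1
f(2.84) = -14.77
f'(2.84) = 4.68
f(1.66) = -18.90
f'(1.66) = 2.32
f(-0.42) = -19.40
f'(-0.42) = -1.84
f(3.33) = -12.24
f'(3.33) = 5.66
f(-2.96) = -8.28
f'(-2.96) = -6.92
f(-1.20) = -17.36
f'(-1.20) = -3.40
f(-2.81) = -9.29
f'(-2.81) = -6.62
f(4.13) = -7.07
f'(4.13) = 7.26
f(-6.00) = 22.00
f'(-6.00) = -13.00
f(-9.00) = 70.00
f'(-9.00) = -19.00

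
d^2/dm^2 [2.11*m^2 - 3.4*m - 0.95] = 4.22000000000000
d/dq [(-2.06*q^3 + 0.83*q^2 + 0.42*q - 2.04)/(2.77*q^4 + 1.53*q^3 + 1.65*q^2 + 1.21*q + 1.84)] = (5.7062*q^6 - 4.5982*q^5 - 8.1591*q^4 + 16.3328*q^3 - 1.6963*q^2 + 9.7864*q + 3.2412)/(7.6729*q^8 + 8.4762*q^7 + 11.4819*q^6 + 11.7524*q^5 + 16.6187*q^4 + 9.6234*q^3 + 7.5361*q^2 + 4.4528*q + 3.3856)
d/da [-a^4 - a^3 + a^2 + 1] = a*(-4*a^2 - 3*a + 2)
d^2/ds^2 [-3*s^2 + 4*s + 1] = -6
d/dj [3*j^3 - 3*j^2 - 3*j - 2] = 9*j^2 - 6*j - 3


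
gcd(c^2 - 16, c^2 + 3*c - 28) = c - 4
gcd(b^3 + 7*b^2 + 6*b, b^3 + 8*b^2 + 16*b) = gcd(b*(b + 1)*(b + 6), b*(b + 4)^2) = b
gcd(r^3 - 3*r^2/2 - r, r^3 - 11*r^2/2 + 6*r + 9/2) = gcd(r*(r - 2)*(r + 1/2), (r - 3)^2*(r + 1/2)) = r + 1/2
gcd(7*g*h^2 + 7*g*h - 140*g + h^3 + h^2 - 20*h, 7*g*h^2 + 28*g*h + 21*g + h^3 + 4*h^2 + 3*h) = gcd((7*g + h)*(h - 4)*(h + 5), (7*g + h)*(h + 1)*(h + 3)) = 7*g + h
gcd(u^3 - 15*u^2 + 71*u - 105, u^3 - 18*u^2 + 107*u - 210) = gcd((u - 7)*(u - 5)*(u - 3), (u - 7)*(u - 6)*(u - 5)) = u^2 - 12*u + 35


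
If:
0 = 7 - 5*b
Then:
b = 7/5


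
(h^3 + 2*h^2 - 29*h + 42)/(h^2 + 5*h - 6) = (h^3 + 2*h^2 - 29*h + 42)/(h^2 + 5*h - 6)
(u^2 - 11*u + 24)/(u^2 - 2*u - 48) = (u - 3)/(u + 6)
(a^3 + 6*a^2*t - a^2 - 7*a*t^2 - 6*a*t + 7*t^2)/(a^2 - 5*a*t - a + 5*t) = (-a^2 - 6*a*t + 7*t^2)/(-a + 5*t)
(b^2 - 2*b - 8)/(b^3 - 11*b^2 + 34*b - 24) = (b + 2)/(b^2 - 7*b + 6)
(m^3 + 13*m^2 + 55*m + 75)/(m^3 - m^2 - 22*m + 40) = (m^2 + 8*m + 15)/(m^2 - 6*m + 8)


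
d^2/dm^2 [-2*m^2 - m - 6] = -4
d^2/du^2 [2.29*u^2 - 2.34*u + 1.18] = 4.58000000000000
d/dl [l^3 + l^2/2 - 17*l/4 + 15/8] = 3*l^2 + l - 17/4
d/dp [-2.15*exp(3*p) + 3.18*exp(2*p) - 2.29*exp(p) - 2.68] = (-6.45*exp(2*p) + 6.36*exp(p) - 2.29)*exp(p)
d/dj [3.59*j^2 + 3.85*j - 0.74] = 7.18*j + 3.85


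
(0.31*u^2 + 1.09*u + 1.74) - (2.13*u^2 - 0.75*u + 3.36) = -1.82*u^2 + 1.84*u - 1.62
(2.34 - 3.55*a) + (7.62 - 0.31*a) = 9.96 - 3.86*a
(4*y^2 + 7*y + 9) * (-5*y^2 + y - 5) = -20*y^4 - 31*y^3 - 58*y^2 - 26*y - 45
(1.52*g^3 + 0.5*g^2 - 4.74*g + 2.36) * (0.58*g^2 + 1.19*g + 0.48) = 0.8816*g^5 + 2.0988*g^4 - 1.4246*g^3 - 4.0318*g^2 + 0.5332*g + 1.1328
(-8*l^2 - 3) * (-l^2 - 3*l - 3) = 8*l^4 + 24*l^3 + 27*l^2 + 9*l + 9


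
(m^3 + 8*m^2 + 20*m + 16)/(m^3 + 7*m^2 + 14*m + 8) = (m + 2)/(m + 1)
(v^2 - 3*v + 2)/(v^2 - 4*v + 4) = (v - 1)/(v - 2)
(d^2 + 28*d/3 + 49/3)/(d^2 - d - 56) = (d + 7/3)/(d - 8)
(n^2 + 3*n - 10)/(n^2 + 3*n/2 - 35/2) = 2*(n - 2)/(2*n - 7)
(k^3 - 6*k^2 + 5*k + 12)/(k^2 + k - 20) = (k^2 - 2*k - 3)/(k + 5)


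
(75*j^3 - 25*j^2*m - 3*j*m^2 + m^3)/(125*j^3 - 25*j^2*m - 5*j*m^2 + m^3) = (3*j - m)/(5*j - m)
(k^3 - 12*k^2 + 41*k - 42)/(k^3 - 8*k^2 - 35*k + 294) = (k^2 - 5*k + 6)/(k^2 - k - 42)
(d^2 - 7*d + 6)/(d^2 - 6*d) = (d - 1)/d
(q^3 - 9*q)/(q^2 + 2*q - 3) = q*(q - 3)/(q - 1)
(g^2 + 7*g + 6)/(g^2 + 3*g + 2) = (g + 6)/(g + 2)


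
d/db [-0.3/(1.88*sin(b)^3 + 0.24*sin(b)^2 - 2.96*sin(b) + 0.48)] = (1.692*sin(b)^2 + 0.144*sin(b) - 0.888)*cos(b)/(1.88*sin(b)^3 + 0.24*sin(b)^2 - 2.96*sin(b) + 0.48)^2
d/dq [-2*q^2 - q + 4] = -4*q - 1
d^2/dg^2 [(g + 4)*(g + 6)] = 2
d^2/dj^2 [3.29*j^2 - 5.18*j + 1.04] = 6.58000000000000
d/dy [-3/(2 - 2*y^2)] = -3*y/(y^2 - 1)^2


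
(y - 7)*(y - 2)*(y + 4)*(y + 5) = y^4 - 47*y^2 - 54*y + 280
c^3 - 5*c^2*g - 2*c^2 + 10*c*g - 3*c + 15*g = (c - 3)*(c + 1)*(c - 5*g)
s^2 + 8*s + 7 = (s + 1)*(s + 7)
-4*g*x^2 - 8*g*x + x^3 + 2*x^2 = x*(-4*g + x)*(x + 2)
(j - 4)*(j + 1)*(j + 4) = j^3 + j^2 - 16*j - 16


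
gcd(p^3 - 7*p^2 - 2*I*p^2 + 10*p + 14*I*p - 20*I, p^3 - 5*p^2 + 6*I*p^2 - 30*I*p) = p - 5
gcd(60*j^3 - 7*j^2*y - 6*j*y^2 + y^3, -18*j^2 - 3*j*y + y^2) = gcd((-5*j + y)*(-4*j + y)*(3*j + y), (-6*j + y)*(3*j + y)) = 3*j + y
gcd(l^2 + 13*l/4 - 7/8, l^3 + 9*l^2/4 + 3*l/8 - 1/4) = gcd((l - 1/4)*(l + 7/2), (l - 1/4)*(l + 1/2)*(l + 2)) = l - 1/4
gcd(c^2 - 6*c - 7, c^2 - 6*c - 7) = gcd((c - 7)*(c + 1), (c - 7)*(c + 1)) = c^2 - 6*c - 7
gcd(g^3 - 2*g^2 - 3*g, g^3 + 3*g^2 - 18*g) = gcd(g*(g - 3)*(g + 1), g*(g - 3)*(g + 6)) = g^2 - 3*g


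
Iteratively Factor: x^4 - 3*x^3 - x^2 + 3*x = (x - 3)*(x^3 - x) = (x - 3)*(x + 1)*(x^2 - x) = x*(x - 3)*(x + 1)*(x - 1)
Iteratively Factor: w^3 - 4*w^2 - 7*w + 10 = (w - 1)*(w^2 - 3*w - 10) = (w - 5)*(w - 1)*(w + 2)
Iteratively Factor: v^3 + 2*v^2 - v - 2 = (v + 2)*(v^2 - 1) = (v + 1)*(v + 2)*(v - 1)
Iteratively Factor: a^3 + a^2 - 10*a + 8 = (a + 4)*(a^2 - 3*a + 2) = (a - 1)*(a + 4)*(a - 2)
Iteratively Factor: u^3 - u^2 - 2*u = (u - 2)*(u^2 + u) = u*(u - 2)*(u + 1)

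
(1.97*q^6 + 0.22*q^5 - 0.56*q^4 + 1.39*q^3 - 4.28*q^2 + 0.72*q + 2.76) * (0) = 0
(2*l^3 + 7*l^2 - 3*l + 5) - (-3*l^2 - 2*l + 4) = 2*l^3 + 10*l^2 - l + 1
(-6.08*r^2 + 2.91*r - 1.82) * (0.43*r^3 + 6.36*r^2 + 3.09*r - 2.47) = -2.6144*r^5 - 37.4175*r^4 - 1.06219999999999*r^3 + 12.4343*r^2 - 12.8115*r + 4.4954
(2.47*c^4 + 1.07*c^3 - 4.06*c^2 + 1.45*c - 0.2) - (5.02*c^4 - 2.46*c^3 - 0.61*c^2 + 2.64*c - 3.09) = -2.55*c^4 + 3.53*c^3 - 3.45*c^2 - 1.19*c + 2.89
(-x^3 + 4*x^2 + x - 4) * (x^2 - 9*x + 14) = -x^5 + 13*x^4 - 49*x^3 + 43*x^2 + 50*x - 56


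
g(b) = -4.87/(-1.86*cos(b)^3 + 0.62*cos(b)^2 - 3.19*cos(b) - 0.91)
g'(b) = -4.87*(-5.58*sin(b)*cos(b)^2 + 1.24*sin(b)*cos(b) - 3.19*sin(b))/(-1.86*cos(b)^3 + 0.62*cos(b)^2 - 3.19*cos(b) - 0.91)^2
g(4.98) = 2.79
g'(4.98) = -5.02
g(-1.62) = 6.48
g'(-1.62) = -28.13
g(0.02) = 0.91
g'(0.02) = 0.03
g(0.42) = 1.03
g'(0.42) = 0.60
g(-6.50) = 0.94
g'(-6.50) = -0.29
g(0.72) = 1.30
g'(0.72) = 1.24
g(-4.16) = -4.05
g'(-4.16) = 15.40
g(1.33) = 2.93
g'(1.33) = 5.51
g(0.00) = 0.91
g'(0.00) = 0.00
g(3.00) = -1.04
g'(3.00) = 0.31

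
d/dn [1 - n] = -1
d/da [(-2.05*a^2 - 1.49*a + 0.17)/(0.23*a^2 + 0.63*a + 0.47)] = (-0.9488*a^2 - 2.0052*a - 0.8074)/(0.0529*a^4 + 0.2898*a^3 + 0.6131*a^2 + 0.5922*a + 0.2209)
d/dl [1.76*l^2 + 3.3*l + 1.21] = 3.52*l + 3.3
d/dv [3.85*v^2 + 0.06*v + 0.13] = 7.7*v + 0.06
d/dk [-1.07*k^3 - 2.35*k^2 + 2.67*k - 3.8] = -3.21*k^2 - 4.7*k + 2.67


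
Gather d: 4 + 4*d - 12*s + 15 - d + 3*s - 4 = 3*d - 9*s + 15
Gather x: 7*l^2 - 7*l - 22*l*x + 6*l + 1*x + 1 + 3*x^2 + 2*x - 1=7*l^2 - l + 3*x^2 + x*(3 - 22*l)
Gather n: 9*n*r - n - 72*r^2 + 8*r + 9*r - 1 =n*(9*r - 1) - 72*r^2 + 17*r - 1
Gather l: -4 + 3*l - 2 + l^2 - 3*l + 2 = l^2 - 4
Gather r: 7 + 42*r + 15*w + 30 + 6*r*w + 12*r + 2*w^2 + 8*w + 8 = r*(6*w + 54) + 2*w^2 + 23*w + 45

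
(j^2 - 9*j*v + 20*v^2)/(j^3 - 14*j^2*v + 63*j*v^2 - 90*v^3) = (j - 4*v)/(j^2 - 9*j*v + 18*v^2)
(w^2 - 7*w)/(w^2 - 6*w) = (w - 7)/(w - 6)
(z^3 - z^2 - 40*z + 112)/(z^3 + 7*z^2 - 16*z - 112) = (z - 4)/(z + 4)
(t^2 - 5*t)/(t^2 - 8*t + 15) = t/(t - 3)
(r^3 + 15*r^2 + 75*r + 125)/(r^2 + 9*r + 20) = (r^2 + 10*r + 25)/(r + 4)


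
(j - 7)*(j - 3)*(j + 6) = j^3 - 4*j^2 - 39*j + 126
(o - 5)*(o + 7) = o^2 + 2*o - 35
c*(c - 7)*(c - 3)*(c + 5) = c^4 - 5*c^3 - 29*c^2 + 105*c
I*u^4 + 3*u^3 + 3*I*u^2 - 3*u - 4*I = (u - 1)*(u - 4*I)*(u + I)*(I*u + I)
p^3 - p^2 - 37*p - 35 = (p - 7)*(p + 1)*(p + 5)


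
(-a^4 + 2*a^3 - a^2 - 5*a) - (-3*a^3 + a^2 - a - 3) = -a^4 + 5*a^3 - 2*a^2 - 4*a + 3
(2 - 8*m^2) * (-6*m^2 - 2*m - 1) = 48*m^4 + 16*m^3 - 4*m^2 - 4*m - 2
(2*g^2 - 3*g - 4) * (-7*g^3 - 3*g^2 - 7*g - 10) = -14*g^5 + 15*g^4 + 23*g^3 + 13*g^2 + 58*g + 40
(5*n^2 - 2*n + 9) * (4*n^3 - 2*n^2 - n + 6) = 20*n^5 - 18*n^4 + 35*n^3 + 14*n^2 - 21*n + 54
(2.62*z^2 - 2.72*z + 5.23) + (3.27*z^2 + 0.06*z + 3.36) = 5.89*z^2 - 2.66*z + 8.59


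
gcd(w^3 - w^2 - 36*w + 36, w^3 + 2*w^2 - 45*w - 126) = w + 6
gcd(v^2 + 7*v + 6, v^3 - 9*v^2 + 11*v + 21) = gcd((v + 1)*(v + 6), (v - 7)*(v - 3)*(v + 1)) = v + 1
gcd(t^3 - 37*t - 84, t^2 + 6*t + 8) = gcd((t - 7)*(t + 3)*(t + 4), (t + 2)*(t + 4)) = t + 4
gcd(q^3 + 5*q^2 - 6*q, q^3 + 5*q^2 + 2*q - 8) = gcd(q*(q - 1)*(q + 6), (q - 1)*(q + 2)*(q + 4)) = q - 1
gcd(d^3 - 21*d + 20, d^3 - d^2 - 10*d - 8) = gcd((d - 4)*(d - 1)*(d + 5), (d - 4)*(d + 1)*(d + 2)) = d - 4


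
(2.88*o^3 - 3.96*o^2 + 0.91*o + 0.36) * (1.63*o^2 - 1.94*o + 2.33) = 4.6944*o^5 - 12.042*o^4 + 15.8761*o^3 - 10.4054*o^2 + 1.4219*o + 0.8388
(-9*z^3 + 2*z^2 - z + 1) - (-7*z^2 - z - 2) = -9*z^3 + 9*z^2 + 3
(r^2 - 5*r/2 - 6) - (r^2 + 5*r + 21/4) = -15*r/2 - 45/4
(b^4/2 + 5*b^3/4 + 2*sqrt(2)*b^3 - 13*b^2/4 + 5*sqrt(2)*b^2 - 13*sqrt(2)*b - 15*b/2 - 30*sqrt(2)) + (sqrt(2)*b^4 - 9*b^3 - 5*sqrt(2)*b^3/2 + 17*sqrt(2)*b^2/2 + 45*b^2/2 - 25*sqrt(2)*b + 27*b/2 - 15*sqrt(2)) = b^4/2 + sqrt(2)*b^4 - 31*b^3/4 - sqrt(2)*b^3/2 + 27*sqrt(2)*b^2/2 + 77*b^2/4 - 38*sqrt(2)*b + 6*b - 45*sqrt(2)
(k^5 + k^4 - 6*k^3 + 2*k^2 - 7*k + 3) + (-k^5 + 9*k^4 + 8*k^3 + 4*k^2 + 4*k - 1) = 10*k^4 + 2*k^3 + 6*k^2 - 3*k + 2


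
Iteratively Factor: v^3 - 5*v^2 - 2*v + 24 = (v + 2)*(v^2 - 7*v + 12) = (v - 4)*(v + 2)*(v - 3)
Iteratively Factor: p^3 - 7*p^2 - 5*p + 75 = (p - 5)*(p^2 - 2*p - 15) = (p - 5)^2*(p + 3)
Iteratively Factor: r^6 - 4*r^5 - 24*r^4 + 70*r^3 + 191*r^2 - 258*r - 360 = (r + 3)*(r^5 - 7*r^4 - 3*r^3 + 79*r^2 - 46*r - 120) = (r + 3)^2*(r^4 - 10*r^3 + 27*r^2 - 2*r - 40) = (r - 4)*(r + 3)^2*(r^3 - 6*r^2 + 3*r + 10) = (r - 4)*(r - 2)*(r + 3)^2*(r^2 - 4*r - 5) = (r - 4)*(r - 2)*(r + 1)*(r + 3)^2*(r - 5)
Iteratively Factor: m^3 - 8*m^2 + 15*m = (m - 5)*(m^2 - 3*m) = (m - 5)*(m - 3)*(m)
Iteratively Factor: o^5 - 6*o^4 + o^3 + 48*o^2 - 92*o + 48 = (o - 2)*(o^4 - 4*o^3 - 7*o^2 + 34*o - 24) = (o - 2)^2*(o^3 - 2*o^2 - 11*o + 12) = (o - 2)^2*(o + 3)*(o^2 - 5*o + 4) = (o - 2)^2*(o - 1)*(o + 3)*(o - 4)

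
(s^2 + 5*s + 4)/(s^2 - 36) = (s^2 + 5*s + 4)/(s^2 - 36)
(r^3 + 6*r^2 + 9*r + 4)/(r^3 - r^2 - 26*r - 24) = (r + 1)/(r - 6)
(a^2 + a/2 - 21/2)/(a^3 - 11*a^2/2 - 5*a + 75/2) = (2*a + 7)/(2*a^2 - 5*a - 25)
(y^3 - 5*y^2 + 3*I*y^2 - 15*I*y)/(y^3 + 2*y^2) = (y^2 + y*(-5 + 3*I) - 15*I)/(y*(y + 2))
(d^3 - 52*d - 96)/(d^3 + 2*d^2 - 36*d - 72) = (d - 8)/(d - 6)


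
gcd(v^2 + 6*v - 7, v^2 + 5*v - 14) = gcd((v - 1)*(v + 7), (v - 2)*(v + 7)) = v + 7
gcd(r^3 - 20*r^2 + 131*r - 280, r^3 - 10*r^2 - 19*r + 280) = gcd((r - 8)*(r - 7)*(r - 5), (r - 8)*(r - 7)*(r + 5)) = r^2 - 15*r + 56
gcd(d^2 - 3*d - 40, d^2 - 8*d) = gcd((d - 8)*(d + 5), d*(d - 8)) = d - 8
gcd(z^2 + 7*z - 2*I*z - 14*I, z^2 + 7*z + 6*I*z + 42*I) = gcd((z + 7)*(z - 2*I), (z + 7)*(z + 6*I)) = z + 7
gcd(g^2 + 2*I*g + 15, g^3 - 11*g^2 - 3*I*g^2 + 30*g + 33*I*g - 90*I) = g - 3*I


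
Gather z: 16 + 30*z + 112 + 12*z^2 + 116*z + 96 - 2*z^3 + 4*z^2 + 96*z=-2*z^3 + 16*z^2 + 242*z + 224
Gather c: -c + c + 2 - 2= 0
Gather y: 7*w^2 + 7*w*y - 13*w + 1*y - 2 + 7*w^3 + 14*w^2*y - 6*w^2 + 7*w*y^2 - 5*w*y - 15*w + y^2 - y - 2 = 7*w^3 + w^2 - 28*w + y^2*(7*w + 1) + y*(14*w^2 + 2*w) - 4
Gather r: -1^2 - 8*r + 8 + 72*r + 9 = 64*r + 16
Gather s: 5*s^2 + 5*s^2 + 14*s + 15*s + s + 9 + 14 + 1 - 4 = 10*s^2 + 30*s + 20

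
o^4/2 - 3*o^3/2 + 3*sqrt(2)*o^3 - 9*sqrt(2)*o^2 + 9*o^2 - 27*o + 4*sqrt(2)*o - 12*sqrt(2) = (o/2 + sqrt(2)/2)*(o - 3)*(o + sqrt(2))*(o + 4*sqrt(2))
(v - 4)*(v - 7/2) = v^2 - 15*v/2 + 14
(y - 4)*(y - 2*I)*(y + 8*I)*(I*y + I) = I*y^4 - 6*y^3 - 3*I*y^3 + 18*y^2 + 12*I*y^2 + 24*y - 48*I*y - 64*I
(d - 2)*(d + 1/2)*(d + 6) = d^3 + 9*d^2/2 - 10*d - 6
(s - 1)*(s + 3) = s^2 + 2*s - 3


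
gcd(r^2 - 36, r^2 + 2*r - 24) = r + 6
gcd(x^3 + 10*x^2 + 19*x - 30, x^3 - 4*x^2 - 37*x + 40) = x^2 + 4*x - 5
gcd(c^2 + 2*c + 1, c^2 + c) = c + 1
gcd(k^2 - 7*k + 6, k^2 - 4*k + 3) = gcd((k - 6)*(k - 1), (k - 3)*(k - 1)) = k - 1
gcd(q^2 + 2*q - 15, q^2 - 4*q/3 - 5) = q - 3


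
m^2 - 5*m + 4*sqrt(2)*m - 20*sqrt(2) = (m - 5)*(m + 4*sqrt(2))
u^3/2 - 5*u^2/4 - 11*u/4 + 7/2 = (u/2 + 1)*(u - 7/2)*(u - 1)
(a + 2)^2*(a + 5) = a^3 + 9*a^2 + 24*a + 20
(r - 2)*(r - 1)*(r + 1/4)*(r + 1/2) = r^4 - 9*r^3/4 - r^2/8 + 9*r/8 + 1/4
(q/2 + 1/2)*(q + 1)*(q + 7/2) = q^3/2 + 11*q^2/4 + 4*q + 7/4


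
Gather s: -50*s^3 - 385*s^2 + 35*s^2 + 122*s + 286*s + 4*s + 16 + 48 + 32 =-50*s^3 - 350*s^2 + 412*s + 96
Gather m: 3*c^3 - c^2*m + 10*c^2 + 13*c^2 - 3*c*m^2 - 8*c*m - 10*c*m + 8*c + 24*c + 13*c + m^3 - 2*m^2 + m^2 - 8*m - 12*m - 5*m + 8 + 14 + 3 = 3*c^3 + 23*c^2 + 45*c + m^3 + m^2*(-3*c - 1) + m*(-c^2 - 18*c - 25) + 25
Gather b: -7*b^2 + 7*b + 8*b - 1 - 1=-7*b^2 + 15*b - 2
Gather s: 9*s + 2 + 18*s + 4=27*s + 6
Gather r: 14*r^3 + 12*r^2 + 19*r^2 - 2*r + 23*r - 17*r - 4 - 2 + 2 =14*r^3 + 31*r^2 + 4*r - 4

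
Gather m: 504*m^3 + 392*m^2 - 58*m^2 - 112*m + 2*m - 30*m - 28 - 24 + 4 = 504*m^3 + 334*m^2 - 140*m - 48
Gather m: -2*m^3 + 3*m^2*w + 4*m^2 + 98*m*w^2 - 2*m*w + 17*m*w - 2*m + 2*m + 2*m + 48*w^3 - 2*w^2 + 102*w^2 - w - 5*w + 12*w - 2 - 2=-2*m^3 + m^2*(3*w + 4) + m*(98*w^2 + 15*w + 2) + 48*w^3 + 100*w^2 + 6*w - 4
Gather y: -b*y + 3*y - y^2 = -y^2 + y*(3 - b)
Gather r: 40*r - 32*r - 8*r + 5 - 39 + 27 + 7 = 0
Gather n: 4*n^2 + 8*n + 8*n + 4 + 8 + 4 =4*n^2 + 16*n + 16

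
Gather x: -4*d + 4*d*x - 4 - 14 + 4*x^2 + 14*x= -4*d + 4*x^2 + x*(4*d + 14) - 18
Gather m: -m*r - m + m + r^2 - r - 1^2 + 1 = -m*r + r^2 - r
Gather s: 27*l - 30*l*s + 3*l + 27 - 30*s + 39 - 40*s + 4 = 30*l + s*(-30*l - 70) + 70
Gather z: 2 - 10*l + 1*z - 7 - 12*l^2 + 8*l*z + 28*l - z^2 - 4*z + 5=-12*l^2 + 18*l - z^2 + z*(8*l - 3)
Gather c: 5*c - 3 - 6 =5*c - 9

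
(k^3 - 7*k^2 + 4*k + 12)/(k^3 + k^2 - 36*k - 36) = (k - 2)/(k + 6)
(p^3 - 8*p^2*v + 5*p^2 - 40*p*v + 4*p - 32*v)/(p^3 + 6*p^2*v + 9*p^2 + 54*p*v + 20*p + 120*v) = (p^2 - 8*p*v + p - 8*v)/(p^2 + 6*p*v + 5*p + 30*v)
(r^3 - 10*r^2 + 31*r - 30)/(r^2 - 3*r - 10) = (r^2 - 5*r + 6)/(r + 2)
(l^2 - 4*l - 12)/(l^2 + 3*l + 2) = (l - 6)/(l + 1)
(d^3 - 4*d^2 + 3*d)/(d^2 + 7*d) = (d^2 - 4*d + 3)/(d + 7)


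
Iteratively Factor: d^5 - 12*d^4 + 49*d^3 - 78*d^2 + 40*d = (d - 4)*(d^4 - 8*d^3 + 17*d^2 - 10*d) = (d - 5)*(d - 4)*(d^3 - 3*d^2 + 2*d) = d*(d - 5)*(d - 4)*(d^2 - 3*d + 2) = d*(d - 5)*(d - 4)*(d - 1)*(d - 2)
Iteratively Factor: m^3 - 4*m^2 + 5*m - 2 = (m - 2)*(m^2 - 2*m + 1) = (m - 2)*(m - 1)*(m - 1)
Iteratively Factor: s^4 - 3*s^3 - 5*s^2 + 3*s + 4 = (s - 1)*(s^3 - 2*s^2 - 7*s - 4) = (s - 1)*(s + 1)*(s^2 - 3*s - 4) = (s - 1)*(s + 1)^2*(s - 4)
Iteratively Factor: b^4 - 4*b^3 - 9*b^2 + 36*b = (b - 4)*(b^3 - 9*b) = (b - 4)*(b + 3)*(b^2 - 3*b) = (b - 4)*(b - 3)*(b + 3)*(b)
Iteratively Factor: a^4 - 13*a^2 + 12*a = (a + 4)*(a^3 - 4*a^2 + 3*a) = a*(a + 4)*(a^2 - 4*a + 3) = a*(a - 1)*(a + 4)*(a - 3)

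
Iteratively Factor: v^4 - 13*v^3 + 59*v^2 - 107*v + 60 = (v - 1)*(v^3 - 12*v^2 + 47*v - 60) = (v - 4)*(v - 1)*(v^2 - 8*v + 15) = (v - 4)*(v - 3)*(v - 1)*(v - 5)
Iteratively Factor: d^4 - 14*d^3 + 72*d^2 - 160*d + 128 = (d - 4)*(d^3 - 10*d^2 + 32*d - 32) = (d - 4)^2*(d^2 - 6*d + 8) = (d - 4)^3*(d - 2)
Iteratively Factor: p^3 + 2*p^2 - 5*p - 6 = (p + 1)*(p^2 + p - 6) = (p + 1)*(p + 3)*(p - 2)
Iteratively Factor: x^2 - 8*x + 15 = (x - 3)*(x - 5)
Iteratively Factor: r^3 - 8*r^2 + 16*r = (r - 4)*(r^2 - 4*r) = r*(r - 4)*(r - 4)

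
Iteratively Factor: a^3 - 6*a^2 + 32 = (a + 2)*(a^2 - 8*a + 16) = (a - 4)*(a + 2)*(a - 4)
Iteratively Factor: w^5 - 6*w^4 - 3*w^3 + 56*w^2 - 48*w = (w - 1)*(w^4 - 5*w^3 - 8*w^2 + 48*w) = (w - 4)*(w - 1)*(w^3 - w^2 - 12*w) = w*(w - 4)*(w - 1)*(w^2 - w - 12) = w*(w - 4)^2*(w - 1)*(w + 3)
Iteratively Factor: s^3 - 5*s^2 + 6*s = (s - 3)*(s^2 - 2*s) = (s - 3)*(s - 2)*(s)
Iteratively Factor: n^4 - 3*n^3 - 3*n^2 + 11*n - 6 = (n + 2)*(n^3 - 5*n^2 + 7*n - 3) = (n - 1)*(n + 2)*(n^2 - 4*n + 3) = (n - 1)^2*(n + 2)*(n - 3)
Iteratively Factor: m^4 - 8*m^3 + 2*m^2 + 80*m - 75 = (m + 3)*(m^3 - 11*m^2 + 35*m - 25) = (m - 5)*(m + 3)*(m^2 - 6*m + 5) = (m - 5)^2*(m + 3)*(m - 1)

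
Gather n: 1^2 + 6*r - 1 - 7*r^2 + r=-7*r^2 + 7*r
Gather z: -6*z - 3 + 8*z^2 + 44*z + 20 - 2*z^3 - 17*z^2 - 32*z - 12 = -2*z^3 - 9*z^2 + 6*z + 5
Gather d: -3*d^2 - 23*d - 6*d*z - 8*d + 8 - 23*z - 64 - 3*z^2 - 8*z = -3*d^2 + d*(-6*z - 31) - 3*z^2 - 31*z - 56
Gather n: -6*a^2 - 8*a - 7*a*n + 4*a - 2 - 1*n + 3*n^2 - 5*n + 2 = -6*a^2 - 4*a + 3*n^2 + n*(-7*a - 6)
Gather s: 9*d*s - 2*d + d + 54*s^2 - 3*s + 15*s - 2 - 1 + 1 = -d + 54*s^2 + s*(9*d + 12) - 2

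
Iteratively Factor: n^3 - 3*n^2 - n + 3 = (n + 1)*(n^2 - 4*n + 3) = (n - 1)*(n + 1)*(n - 3)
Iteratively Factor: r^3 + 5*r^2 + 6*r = (r + 3)*(r^2 + 2*r) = r*(r + 3)*(r + 2)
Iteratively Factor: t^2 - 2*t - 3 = (t + 1)*(t - 3)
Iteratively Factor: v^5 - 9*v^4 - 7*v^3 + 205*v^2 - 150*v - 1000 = (v + 2)*(v^4 - 11*v^3 + 15*v^2 + 175*v - 500) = (v + 2)*(v + 4)*(v^3 - 15*v^2 + 75*v - 125) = (v - 5)*(v + 2)*(v + 4)*(v^2 - 10*v + 25) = (v - 5)^2*(v + 2)*(v + 4)*(v - 5)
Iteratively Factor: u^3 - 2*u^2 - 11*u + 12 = (u - 1)*(u^2 - u - 12) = (u - 1)*(u + 3)*(u - 4)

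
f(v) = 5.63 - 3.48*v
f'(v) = -3.48000000000000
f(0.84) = 2.71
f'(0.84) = -3.48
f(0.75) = 3.02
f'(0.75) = -3.48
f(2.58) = -3.35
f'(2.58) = -3.48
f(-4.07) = 19.79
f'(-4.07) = -3.48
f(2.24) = -2.17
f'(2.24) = -3.48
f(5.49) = -13.48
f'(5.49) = -3.48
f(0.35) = 4.41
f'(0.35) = -3.48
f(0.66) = 3.33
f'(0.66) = -3.48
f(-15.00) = 57.83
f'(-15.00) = -3.48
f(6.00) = -15.25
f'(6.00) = -3.48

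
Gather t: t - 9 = t - 9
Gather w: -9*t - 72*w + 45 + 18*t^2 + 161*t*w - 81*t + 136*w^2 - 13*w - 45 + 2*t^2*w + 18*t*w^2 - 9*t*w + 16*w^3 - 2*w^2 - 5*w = 18*t^2 - 90*t + 16*w^3 + w^2*(18*t + 134) + w*(2*t^2 + 152*t - 90)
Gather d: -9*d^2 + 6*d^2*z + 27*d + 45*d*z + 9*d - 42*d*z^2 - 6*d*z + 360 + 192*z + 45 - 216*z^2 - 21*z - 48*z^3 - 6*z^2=d^2*(6*z - 9) + d*(-42*z^2 + 39*z + 36) - 48*z^3 - 222*z^2 + 171*z + 405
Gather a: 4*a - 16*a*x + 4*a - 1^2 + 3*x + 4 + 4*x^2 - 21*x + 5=a*(8 - 16*x) + 4*x^2 - 18*x + 8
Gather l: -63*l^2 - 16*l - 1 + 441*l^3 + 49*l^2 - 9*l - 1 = 441*l^3 - 14*l^2 - 25*l - 2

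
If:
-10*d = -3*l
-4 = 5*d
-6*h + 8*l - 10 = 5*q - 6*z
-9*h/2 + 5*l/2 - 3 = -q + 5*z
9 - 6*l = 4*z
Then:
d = -4/5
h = -2381/342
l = -8/3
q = 1093/114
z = 25/4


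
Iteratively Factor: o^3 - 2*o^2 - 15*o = (o)*(o^2 - 2*o - 15) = o*(o - 5)*(o + 3)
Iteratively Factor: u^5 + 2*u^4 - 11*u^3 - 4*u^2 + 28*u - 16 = (u - 2)*(u^4 + 4*u^3 - 3*u^2 - 10*u + 8) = (u - 2)*(u - 1)*(u^3 + 5*u^2 + 2*u - 8) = (u - 2)*(u - 1)*(u + 2)*(u^2 + 3*u - 4) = (u - 2)*(u - 1)^2*(u + 2)*(u + 4)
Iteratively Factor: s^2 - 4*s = (s - 4)*(s)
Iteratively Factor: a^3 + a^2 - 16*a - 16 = (a - 4)*(a^2 + 5*a + 4) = (a - 4)*(a + 4)*(a + 1)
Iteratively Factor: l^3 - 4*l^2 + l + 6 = (l - 2)*(l^2 - 2*l - 3) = (l - 2)*(l + 1)*(l - 3)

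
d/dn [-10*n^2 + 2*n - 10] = 2 - 20*n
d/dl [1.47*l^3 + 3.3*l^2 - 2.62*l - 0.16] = 4.41*l^2 + 6.6*l - 2.62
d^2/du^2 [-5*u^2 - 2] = -10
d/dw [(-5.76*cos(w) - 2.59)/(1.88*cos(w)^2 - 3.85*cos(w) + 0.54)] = (-10.8288*cos(w)^2 - 9.7384*cos(w) + 13.0819)*sin(w)/(3.5344*cos(w)^4 - 14.476*cos(w)^3 + 16.8529*cos(w)^2 - 4.158*cos(w) + 0.2916)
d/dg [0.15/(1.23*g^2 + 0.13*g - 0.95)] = (-0.369*g - 0.0195)/(1.23*g^2 + 0.13*g - 0.95)^2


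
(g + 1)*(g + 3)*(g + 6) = g^3 + 10*g^2 + 27*g + 18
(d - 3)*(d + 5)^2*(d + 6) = d^4 + 13*d^3 + 37*d^2 - 105*d - 450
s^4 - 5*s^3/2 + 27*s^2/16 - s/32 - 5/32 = (s - 5/4)*(s - 1)*(s - 1/2)*(s + 1/4)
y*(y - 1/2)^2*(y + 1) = y^4 - 3*y^2/4 + y/4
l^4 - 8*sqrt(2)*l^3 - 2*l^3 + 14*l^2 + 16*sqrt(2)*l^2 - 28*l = l*(l - 2)*(l - 7*sqrt(2))*(l - sqrt(2))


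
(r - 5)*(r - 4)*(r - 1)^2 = r^4 - 11*r^3 + 39*r^2 - 49*r + 20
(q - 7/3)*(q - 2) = q^2 - 13*q/3 + 14/3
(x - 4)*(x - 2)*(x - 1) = x^3 - 7*x^2 + 14*x - 8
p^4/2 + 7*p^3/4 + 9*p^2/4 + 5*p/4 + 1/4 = (p/2 + 1/2)*(p + 1/2)*(p + 1)^2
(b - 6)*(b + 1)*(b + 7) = b^3 + 2*b^2 - 41*b - 42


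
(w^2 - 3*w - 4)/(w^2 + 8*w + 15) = (w^2 - 3*w - 4)/(w^2 + 8*w + 15)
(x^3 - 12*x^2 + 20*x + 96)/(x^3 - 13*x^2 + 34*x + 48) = (x + 2)/(x + 1)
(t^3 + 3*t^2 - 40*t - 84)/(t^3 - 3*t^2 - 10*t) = (t^2 + t - 42)/(t*(t - 5))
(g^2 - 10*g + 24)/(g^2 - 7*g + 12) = (g - 6)/(g - 3)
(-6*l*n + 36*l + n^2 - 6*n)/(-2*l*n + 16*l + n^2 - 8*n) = (6*l*n - 36*l - n^2 + 6*n)/(2*l*n - 16*l - n^2 + 8*n)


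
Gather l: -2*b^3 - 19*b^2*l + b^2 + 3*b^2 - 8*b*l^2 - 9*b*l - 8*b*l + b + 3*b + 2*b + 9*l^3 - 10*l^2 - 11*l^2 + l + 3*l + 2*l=-2*b^3 + 4*b^2 + 6*b + 9*l^3 + l^2*(-8*b - 21) + l*(-19*b^2 - 17*b + 6)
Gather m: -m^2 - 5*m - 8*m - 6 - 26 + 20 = -m^2 - 13*m - 12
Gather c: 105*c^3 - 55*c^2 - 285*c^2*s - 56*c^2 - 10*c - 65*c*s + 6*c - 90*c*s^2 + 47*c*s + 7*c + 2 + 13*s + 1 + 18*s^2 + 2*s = 105*c^3 + c^2*(-285*s - 111) + c*(-90*s^2 - 18*s + 3) + 18*s^2 + 15*s + 3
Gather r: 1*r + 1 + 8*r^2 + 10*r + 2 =8*r^2 + 11*r + 3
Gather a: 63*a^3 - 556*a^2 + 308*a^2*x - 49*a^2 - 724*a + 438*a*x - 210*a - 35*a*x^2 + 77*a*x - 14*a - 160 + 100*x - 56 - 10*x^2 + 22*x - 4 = 63*a^3 + a^2*(308*x - 605) + a*(-35*x^2 + 515*x - 948) - 10*x^2 + 122*x - 220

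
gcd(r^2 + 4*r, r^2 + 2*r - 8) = r + 4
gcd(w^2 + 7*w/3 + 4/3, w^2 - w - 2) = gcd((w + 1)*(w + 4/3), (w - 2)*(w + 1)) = w + 1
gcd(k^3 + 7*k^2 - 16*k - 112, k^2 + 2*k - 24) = k - 4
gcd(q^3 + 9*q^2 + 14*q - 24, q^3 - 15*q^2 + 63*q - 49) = q - 1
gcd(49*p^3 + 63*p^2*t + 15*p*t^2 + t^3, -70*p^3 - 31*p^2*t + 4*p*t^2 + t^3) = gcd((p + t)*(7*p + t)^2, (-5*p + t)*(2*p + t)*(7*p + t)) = 7*p + t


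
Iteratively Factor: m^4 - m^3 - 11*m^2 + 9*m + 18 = (m - 3)*(m^3 + 2*m^2 - 5*m - 6) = (m - 3)*(m + 3)*(m^2 - m - 2) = (m - 3)*(m - 2)*(m + 3)*(m + 1)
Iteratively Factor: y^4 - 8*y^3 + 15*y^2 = (y - 5)*(y^3 - 3*y^2) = y*(y - 5)*(y^2 - 3*y) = y*(y - 5)*(y - 3)*(y)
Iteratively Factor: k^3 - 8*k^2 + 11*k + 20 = (k - 5)*(k^2 - 3*k - 4) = (k - 5)*(k - 4)*(k + 1)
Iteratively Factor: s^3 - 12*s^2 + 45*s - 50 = (s - 5)*(s^2 - 7*s + 10) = (s - 5)^2*(s - 2)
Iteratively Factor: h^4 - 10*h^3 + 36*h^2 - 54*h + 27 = (h - 1)*(h^3 - 9*h^2 + 27*h - 27) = (h - 3)*(h - 1)*(h^2 - 6*h + 9) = (h - 3)^2*(h - 1)*(h - 3)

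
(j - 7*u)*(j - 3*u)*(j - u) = j^3 - 11*j^2*u + 31*j*u^2 - 21*u^3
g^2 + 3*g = g*(g + 3)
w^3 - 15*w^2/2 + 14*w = w*(w - 4)*(w - 7/2)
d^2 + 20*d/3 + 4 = (d + 2/3)*(d + 6)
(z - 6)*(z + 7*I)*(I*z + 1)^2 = -z^4 + 6*z^3 - 5*I*z^3 - 13*z^2 + 30*I*z^2 + 78*z + 7*I*z - 42*I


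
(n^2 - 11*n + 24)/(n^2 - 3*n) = (n - 8)/n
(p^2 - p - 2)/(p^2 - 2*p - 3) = (p - 2)/(p - 3)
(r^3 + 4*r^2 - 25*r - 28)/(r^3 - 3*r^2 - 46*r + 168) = (r + 1)/(r - 6)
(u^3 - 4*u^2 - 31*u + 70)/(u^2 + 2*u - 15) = (u^2 - 9*u + 14)/(u - 3)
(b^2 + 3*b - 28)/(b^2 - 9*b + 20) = (b + 7)/(b - 5)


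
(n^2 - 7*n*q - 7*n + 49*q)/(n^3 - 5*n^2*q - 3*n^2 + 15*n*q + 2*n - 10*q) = (n^2 - 7*n*q - 7*n + 49*q)/(n^3 - 5*n^2*q - 3*n^2 + 15*n*q + 2*n - 10*q)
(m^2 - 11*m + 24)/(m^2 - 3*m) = (m - 8)/m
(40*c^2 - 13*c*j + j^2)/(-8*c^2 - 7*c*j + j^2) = (-5*c + j)/(c + j)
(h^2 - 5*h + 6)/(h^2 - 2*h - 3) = (h - 2)/(h + 1)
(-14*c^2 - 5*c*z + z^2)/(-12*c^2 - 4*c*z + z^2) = (-7*c + z)/(-6*c + z)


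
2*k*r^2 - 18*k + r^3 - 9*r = (2*k + r)*(r - 3)*(r + 3)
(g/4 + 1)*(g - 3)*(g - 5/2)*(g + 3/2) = g^4/4 - 67*g^2/16 + 33*g/16 + 45/4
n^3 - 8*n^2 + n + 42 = (n - 7)*(n - 3)*(n + 2)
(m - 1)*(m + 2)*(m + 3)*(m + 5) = m^4 + 9*m^3 + 21*m^2 - m - 30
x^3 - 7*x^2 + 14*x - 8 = (x - 4)*(x - 2)*(x - 1)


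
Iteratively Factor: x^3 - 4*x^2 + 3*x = (x)*(x^2 - 4*x + 3) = x*(x - 1)*(x - 3)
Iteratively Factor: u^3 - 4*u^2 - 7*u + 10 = (u - 5)*(u^2 + u - 2) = (u - 5)*(u - 1)*(u + 2)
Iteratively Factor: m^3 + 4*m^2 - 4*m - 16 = (m + 4)*(m^2 - 4) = (m - 2)*(m + 4)*(m + 2)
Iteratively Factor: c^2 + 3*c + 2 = (c + 1)*(c + 2)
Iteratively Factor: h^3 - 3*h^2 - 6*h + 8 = (h + 2)*(h^2 - 5*h + 4) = (h - 4)*(h + 2)*(h - 1)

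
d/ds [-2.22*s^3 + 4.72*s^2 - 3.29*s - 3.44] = -6.66*s^2 + 9.44*s - 3.29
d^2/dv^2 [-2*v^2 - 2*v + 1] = -4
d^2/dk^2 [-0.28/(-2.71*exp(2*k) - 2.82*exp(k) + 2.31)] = (-(3.0352*exp(k) + 0.7896)*(2.71*exp(2*k) + 2.82*exp(k) - 2.31) + 0.28*(5.42*exp(k) + 2.82)*(10.84*exp(k) + 5.64)*exp(k))*exp(k)/(2.71*exp(2*k) + 2.82*exp(k) - 2.31)^3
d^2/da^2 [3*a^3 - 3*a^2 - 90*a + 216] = 18*a - 6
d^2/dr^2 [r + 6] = 0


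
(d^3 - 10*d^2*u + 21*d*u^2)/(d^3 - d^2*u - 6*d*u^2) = (d - 7*u)/(d + 2*u)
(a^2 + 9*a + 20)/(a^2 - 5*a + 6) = (a^2 + 9*a + 20)/(a^2 - 5*a + 6)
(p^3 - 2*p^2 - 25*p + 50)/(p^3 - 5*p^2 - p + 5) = (p^2 + 3*p - 10)/(p^2 - 1)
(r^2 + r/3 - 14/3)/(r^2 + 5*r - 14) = (r + 7/3)/(r + 7)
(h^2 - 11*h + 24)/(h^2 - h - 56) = (h - 3)/(h + 7)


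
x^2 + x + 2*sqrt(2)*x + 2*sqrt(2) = (x + 1)*(x + 2*sqrt(2))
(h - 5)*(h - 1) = h^2 - 6*h + 5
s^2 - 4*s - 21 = (s - 7)*(s + 3)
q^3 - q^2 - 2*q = q*(q - 2)*(q + 1)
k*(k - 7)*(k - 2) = k^3 - 9*k^2 + 14*k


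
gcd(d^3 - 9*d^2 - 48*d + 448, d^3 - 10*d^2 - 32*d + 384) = d^2 - 16*d + 64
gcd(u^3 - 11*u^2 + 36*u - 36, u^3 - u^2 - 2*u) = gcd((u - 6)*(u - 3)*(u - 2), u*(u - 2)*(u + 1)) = u - 2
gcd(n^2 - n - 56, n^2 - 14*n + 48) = n - 8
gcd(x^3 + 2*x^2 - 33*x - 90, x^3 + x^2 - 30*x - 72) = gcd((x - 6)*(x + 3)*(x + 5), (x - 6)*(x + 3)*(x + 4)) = x^2 - 3*x - 18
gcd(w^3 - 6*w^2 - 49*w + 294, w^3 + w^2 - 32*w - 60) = w - 6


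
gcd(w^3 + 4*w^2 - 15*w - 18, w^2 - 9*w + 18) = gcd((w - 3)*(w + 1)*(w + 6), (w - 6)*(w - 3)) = w - 3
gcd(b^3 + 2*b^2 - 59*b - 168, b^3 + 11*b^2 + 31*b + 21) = b^2 + 10*b + 21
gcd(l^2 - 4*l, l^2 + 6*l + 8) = 1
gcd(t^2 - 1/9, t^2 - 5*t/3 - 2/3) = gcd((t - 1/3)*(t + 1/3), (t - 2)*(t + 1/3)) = t + 1/3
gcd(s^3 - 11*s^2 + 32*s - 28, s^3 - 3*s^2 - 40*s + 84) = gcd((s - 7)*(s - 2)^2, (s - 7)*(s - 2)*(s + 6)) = s^2 - 9*s + 14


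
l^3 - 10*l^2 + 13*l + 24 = (l - 8)*(l - 3)*(l + 1)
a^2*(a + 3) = a^3 + 3*a^2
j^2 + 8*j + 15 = (j + 3)*(j + 5)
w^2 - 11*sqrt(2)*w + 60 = (w - 6*sqrt(2))*(w - 5*sqrt(2))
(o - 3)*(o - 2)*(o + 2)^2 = o^4 - o^3 - 10*o^2 + 4*o + 24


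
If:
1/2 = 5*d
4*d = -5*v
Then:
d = 1/10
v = -2/25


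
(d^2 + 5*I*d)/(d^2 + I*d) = (d + 5*I)/(d + I)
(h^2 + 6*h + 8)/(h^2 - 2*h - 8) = (h + 4)/(h - 4)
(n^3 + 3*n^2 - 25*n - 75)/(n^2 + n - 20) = (n^2 - 2*n - 15)/(n - 4)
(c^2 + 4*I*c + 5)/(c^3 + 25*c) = (c - I)/(c*(c - 5*I))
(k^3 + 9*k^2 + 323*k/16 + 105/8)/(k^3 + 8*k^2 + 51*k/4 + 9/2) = (16*k^2 + 48*k + 35)/(4*(4*k^2 + 8*k + 3))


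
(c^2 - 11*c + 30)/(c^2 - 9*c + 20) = (c - 6)/(c - 4)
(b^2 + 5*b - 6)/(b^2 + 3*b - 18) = (b - 1)/(b - 3)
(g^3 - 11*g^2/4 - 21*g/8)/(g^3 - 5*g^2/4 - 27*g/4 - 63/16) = 2*g/(2*g + 3)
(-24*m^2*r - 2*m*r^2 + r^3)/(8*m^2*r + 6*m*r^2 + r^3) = (-6*m + r)/(2*m + r)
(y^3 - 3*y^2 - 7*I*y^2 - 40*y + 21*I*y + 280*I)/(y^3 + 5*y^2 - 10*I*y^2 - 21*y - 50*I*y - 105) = (y - 8)/(y - 3*I)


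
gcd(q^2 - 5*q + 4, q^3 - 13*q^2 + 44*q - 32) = q^2 - 5*q + 4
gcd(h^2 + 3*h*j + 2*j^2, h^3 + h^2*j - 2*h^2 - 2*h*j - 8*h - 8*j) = h + j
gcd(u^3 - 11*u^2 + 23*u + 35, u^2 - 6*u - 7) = u^2 - 6*u - 7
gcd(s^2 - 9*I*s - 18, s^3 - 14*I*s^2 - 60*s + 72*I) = s - 6*I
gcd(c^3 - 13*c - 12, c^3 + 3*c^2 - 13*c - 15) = c + 1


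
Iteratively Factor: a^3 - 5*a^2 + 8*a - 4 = (a - 2)*(a^2 - 3*a + 2) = (a - 2)*(a - 1)*(a - 2)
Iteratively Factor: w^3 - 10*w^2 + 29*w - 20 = (w - 4)*(w^2 - 6*w + 5) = (w - 5)*(w - 4)*(w - 1)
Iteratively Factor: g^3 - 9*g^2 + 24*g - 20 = (g - 2)*(g^2 - 7*g + 10) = (g - 2)^2*(g - 5)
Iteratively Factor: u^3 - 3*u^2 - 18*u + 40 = (u - 2)*(u^2 - u - 20) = (u - 5)*(u - 2)*(u + 4)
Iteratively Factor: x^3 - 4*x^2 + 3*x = (x)*(x^2 - 4*x + 3) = x*(x - 3)*(x - 1)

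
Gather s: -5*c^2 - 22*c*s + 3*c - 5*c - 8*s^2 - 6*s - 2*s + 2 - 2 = -5*c^2 - 2*c - 8*s^2 + s*(-22*c - 8)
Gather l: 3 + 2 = 5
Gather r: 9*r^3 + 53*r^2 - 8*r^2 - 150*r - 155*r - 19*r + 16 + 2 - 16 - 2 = 9*r^3 + 45*r^2 - 324*r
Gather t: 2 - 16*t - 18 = -16*t - 16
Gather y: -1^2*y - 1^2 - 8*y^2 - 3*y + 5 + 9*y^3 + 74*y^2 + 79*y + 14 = 9*y^3 + 66*y^2 + 75*y + 18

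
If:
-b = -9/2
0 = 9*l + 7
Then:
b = 9/2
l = -7/9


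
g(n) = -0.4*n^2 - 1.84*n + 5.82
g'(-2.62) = 0.26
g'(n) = -0.8*n - 1.84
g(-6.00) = 2.46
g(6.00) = -19.62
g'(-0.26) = -1.63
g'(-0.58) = -1.38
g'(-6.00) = 2.96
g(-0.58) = 6.75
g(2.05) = 0.37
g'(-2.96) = 0.53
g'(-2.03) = -0.22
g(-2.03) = 7.91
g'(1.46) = -3.01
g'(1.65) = -3.16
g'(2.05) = -3.48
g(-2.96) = 7.76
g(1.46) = 2.28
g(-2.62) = 7.90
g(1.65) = 1.70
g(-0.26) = 6.27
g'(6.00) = -6.64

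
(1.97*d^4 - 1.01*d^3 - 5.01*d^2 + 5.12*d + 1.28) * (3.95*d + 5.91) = 7.7815*d^5 + 7.6532*d^4 - 25.7586*d^3 - 9.3851*d^2 + 35.3152*d + 7.5648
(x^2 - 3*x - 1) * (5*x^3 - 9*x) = 5*x^5 - 15*x^4 - 14*x^3 + 27*x^2 + 9*x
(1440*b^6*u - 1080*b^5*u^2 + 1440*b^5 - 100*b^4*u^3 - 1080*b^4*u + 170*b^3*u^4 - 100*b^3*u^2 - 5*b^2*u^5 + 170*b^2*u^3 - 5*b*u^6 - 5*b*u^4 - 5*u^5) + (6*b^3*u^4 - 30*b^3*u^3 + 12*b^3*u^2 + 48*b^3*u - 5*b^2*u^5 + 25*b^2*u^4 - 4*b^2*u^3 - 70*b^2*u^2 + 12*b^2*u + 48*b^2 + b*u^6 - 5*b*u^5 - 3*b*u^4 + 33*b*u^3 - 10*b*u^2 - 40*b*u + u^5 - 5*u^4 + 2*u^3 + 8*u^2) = 1440*b^6*u - 1080*b^5*u^2 + 1440*b^5 - 100*b^4*u^3 - 1080*b^4*u + 176*b^3*u^4 - 30*b^3*u^3 - 88*b^3*u^2 + 48*b^3*u - 10*b^2*u^5 + 25*b^2*u^4 + 166*b^2*u^3 - 70*b^2*u^2 + 12*b^2*u + 48*b^2 - 4*b*u^6 - 5*b*u^5 - 8*b*u^4 + 33*b*u^3 - 10*b*u^2 - 40*b*u - 4*u^5 - 5*u^4 + 2*u^3 + 8*u^2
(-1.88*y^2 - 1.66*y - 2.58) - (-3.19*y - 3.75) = -1.88*y^2 + 1.53*y + 1.17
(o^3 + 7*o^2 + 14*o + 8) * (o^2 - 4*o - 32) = o^5 + 3*o^4 - 46*o^3 - 272*o^2 - 480*o - 256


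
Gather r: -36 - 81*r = -81*r - 36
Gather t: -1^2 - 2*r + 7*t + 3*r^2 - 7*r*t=3*r^2 - 2*r + t*(7 - 7*r) - 1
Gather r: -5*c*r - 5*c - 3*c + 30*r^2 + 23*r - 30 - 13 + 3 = -8*c + 30*r^2 + r*(23 - 5*c) - 40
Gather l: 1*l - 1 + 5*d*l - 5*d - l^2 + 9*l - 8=-5*d - l^2 + l*(5*d + 10) - 9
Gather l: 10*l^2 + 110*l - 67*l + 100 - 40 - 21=10*l^2 + 43*l + 39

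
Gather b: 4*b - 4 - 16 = 4*b - 20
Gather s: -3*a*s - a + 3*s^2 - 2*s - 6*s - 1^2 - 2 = -a + 3*s^2 + s*(-3*a - 8) - 3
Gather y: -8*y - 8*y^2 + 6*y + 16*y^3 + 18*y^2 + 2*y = 16*y^3 + 10*y^2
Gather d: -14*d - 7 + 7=-14*d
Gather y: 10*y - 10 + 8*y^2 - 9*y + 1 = 8*y^2 + y - 9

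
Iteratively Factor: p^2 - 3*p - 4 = (p - 4)*(p + 1)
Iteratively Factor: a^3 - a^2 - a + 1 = (a - 1)*(a^2 - 1) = (a - 1)^2*(a + 1)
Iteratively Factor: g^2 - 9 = (g - 3)*(g + 3)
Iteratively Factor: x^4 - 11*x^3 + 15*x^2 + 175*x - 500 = (x - 5)*(x^3 - 6*x^2 - 15*x + 100) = (x - 5)^2*(x^2 - x - 20) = (x - 5)^3*(x + 4)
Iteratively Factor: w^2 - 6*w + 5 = (w - 1)*(w - 5)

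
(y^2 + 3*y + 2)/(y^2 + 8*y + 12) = (y + 1)/(y + 6)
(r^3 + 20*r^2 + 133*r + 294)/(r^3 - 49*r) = (r^2 + 13*r + 42)/(r*(r - 7))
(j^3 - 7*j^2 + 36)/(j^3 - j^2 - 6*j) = (j - 6)/j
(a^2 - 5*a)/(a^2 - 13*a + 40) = a/(a - 8)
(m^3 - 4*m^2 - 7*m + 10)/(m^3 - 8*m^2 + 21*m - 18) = (m^3 - 4*m^2 - 7*m + 10)/(m^3 - 8*m^2 + 21*m - 18)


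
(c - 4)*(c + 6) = c^2 + 2*c - 24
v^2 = v^2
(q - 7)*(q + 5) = q^2 - 2*q - 35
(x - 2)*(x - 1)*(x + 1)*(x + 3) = x^4 + x^3 - 7*x^2 - x + 6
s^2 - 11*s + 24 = (s - 8)*(s - 3)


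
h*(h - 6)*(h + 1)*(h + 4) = h^4 - h^3 - 26*h^2 - 24*h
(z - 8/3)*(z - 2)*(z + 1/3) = z^3 - 13*z^2/3 + 34*z/9 + 16/9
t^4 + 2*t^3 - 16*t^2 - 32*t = t*(t - 4)*(t + 2)*(t + 4)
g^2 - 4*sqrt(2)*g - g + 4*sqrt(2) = (g - 1)*(g - 4*sqrt(2))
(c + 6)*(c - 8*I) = c^2 + 6*c - 8*I*c - 48*I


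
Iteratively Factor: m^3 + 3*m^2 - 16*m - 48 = (m + 4)*(m^2 - m - 12) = (m - 4)*(m + 4)*(m + 3)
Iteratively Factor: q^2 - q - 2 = (q + 1)*(q - 2)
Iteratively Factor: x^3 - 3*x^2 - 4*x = (x + 1)*(x^2 - 4*x) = x*(x + 1)*(x - 4)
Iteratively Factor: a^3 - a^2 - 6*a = (a)*(a^2 - a - 6) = a*(a + 2)*(a - 3)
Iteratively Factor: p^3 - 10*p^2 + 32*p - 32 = (p - 2)*(p^2 - 8*p + 16) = (p - 4)*(p - 2)*(p - 4)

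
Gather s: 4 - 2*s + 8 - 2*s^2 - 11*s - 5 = -2*s^2 - 13*s + 7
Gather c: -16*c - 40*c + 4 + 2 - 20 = -56*c - 14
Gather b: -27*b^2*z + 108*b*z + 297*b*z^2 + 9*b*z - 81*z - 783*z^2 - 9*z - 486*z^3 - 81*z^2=-27*b^2*z + b*(297*z^2 + 117*z) - 486*z^3 - 864*z^2 - 90*z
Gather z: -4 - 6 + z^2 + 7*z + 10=z^2 + 7*z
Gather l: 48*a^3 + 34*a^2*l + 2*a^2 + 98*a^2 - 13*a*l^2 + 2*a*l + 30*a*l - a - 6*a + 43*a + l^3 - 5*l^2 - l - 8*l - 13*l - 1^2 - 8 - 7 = 48*a^3 + 100*a^2 + 36*a + l^3 + l^2*(-13*a - 5) + l*(34*a^2 + 32*a - 22) - 16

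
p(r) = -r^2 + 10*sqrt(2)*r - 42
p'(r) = -2*r + 10*sqrt(2)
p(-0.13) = -43.86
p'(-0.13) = 14.40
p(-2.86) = -90.63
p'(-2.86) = 19.86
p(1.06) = -28.13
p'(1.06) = 12.02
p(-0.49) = -49.17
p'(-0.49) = 15.12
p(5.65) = 5.98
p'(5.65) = 2.84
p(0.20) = -39.21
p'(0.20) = 13.74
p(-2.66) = -86.69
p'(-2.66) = 19.46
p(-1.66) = -68.23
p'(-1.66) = 17.46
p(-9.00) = -250.28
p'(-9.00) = 32.14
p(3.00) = -8.57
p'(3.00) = 8.14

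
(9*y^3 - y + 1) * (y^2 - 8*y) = 9*y^5 - 72*y^4 - y^3 + 9*y^2 - 8*y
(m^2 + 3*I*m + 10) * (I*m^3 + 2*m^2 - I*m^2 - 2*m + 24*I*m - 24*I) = I*m^5 - m^4 - I*m^4 + m^3 + 40*I*m^3 - 52*m^2 - 40*I*m^2 + 52*m + 240*I*m - 240*I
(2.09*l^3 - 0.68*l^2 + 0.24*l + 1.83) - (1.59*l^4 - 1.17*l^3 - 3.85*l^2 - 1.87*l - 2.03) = -1.59*l^4 + 3.26*l^3 + 3.17*l^2 + 2.11*l + 3.86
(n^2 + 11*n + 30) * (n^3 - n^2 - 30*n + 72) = n^5 + 10*n^4 - 11*n^3 - 288*n^2 - 108*n + 2160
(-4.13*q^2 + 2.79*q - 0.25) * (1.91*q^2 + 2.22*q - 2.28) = -7.8883*q^4 - 3.8397*q^3 + 15.1327*q^2 - 6.9162*q + 0.57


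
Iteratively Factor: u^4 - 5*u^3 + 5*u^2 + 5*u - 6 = (u - 1)*(u^3 - 4*u^2 + u + 6) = (u - 1)*(u + 1)*(u^2 - 5*u + 6) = (u - 2)*(u - 1)*(u + 1)*(u - 3)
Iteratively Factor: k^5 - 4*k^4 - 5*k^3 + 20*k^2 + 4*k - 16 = (k + 1)*(k^4 - 5*k^3 + 20*k - 16) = (k - 4)*(k + 1)*(k^3 - k^2 - 4*k + 4) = (k - 4)*(k - 1)*(k + 1)*(k^2 - 4) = (k - 4)*(k - 1)*(k + 1)*(k + 2)*(k - 2)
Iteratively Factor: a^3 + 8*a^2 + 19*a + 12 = (a + 3)*(a^2 + 5*a + 4) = (a + 1)*(a + 3)*(a + 4)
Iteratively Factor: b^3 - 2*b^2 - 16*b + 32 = (b - 4)*(b^2 + 2*b - 8) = (b - 4)*(b - 2)*(b + 4)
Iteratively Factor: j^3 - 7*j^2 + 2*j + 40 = (j - 5)*(j^2 - 2*j - 8) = (j - 5)*(j - 4)*(j + 2)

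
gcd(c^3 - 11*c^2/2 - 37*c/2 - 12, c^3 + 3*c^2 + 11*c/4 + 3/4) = c^2 + 5*c/2 + 3/2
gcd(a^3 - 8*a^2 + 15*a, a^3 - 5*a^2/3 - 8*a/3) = a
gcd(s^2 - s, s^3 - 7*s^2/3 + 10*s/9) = s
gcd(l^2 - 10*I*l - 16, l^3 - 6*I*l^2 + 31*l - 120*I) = l - 8*I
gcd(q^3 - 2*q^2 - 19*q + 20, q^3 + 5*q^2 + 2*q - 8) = q^2 + 3*q - 4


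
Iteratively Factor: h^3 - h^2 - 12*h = (h + 3)*(h^2 - 4*h) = (h - 4)*(h + 3)*(h)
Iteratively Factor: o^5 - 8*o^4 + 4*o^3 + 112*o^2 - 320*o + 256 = (o - 4)*(o^4 - 4*o^3 - 12*o^2 + 64*o - 64) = (o - 4)^2*(o^3 - 12*o + 16) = (o - 4)^2*(o - 2)*(o^2 + 2*o - 8) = (o - 4)^2*(o - 2)*(o + 4)*(o - 2)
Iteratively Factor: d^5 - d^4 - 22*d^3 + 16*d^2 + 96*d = (d + 4)*(d^4 - 5*d^3 - 2*d^2 + 24*d) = (d - 4)*(d + 4)*(d^3 - d^2 - 6*d) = (d - 4)*(d - 3)*(d + 4)*(d^2 + 2*d) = (d - 4)*(d - 3)*(d + 2)*(d + 4)*(d)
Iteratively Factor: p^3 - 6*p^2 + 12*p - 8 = (p - 2)*(p^2 - 4*p + 4) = (p - 2)^2*(p - 2)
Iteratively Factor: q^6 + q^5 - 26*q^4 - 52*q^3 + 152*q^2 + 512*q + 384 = (q + 2)*(q^5 - q^4 - 24*q^3 - 4*q^2 + 160*q + 192) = (q - 4)*(q + 2)*(q^4 + 3*q^3 - 12*q^2 - 52*q - 48) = (q - 4)^2*(q + 2)*(q^3 + 7*q^2 + 16*q + 12) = (q - 4)^2*(q + 2)*(q + 3)*(q^2 + 4*q + 4) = (q - 4)^2*(q + 2)^2*(q + 3)*(q + 2)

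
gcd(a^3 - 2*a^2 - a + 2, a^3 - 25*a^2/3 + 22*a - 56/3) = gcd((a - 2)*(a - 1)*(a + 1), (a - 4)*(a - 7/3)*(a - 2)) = a - 2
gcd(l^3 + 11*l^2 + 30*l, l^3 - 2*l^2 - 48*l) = l^2 + 6*l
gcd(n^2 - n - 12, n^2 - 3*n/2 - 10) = n - 4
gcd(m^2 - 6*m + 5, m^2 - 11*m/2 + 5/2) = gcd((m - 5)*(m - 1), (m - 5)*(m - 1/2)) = m - 5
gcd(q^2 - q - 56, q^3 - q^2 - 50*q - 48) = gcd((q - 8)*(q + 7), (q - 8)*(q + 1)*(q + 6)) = q - 8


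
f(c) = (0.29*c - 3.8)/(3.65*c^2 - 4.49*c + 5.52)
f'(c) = (4.49 - 7.3*c)*(0.29*c - 3.8)/(3.65*c^2 - 4.49*c + 5.52)^2 + 0.29/(3.65*c^2 - 4.49*c + 5.52) = (-1.0585*c^2 + 27.74*c - 15.4612)/(13.3225*c^4 - 32.777*c^3 + 60.4561*c^2 - 49.5696*c + 30.4704)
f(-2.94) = -0.09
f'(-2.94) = -0.04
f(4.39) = -0.05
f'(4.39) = 0.03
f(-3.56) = -0.07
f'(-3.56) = -0.03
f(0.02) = -0.70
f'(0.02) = -0.51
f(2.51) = -0.18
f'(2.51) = 0.16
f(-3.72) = -0.07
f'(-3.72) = -0.03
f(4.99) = -0.03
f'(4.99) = 0.02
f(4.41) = -0.04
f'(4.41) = 0.03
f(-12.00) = -0.01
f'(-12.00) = -0.00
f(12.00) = -0.00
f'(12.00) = 0.00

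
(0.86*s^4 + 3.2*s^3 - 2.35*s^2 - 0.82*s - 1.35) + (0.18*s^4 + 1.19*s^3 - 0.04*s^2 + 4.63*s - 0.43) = 1.04*s^4 + 4.39*s^3 - 2.39*s^2 + 3.81*s - 1.78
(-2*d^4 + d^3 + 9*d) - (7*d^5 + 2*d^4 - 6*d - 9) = -7*d^5 - 4*d^4 + d^3 + 15*d + 9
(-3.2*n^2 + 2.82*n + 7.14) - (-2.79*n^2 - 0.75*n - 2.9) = -0.41*n^2 + 3.57*n + 10.04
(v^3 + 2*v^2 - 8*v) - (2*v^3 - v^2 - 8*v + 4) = -v^3 + 3*v^2 - 4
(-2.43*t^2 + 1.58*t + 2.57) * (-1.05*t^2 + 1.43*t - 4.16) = 2.5515*t^4 - 5.1339*t^3 + 9.6697*t^2 - 2.8977*t - 10.6912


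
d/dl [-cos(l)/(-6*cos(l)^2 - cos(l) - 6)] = -6*sin(l)^3/(6*cos(l)^2 + cos(l) + 6)^2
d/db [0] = 0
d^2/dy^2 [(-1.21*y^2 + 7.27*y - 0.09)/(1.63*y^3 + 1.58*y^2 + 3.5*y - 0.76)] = (-6.429698*y^6 + 115.893978*y^5 + 150.887796*y^4 - 57.964292*y^3 + 94.926348*y^2 + 48.723744*y + 34.857464)/(4.330747*y^9 + 12.593706*y^8 + 40.104846*y^7 + 51.96998*y^6 + 74.370876*y^5 + 26.358408*y^4 + 20.482664*y^3 - 25.192176*y^2 + 6.0648*y - 0.438976)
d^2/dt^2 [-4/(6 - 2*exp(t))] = 2*(exp(t) + 3)*exp(t)/(exp(t) - 3)^3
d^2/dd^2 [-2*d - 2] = 0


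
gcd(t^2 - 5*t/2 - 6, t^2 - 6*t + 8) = t - 4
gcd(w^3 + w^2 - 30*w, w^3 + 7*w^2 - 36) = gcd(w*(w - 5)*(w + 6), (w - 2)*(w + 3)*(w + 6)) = w + 6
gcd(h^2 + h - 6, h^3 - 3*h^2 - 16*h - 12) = 1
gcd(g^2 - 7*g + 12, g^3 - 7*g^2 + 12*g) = g^2 - 7*g + 12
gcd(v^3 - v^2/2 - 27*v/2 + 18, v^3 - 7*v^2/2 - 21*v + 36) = v^2 + 5*v/2 - 6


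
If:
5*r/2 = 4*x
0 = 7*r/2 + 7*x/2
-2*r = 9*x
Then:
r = 0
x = 0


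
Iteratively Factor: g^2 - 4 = (g + 2)*(g - 2)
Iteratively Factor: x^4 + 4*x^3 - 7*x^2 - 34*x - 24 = (x + 2)*(x^3 + 2*x^2 - 11*x - 12) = (x - 3)*(x + 2)*(x^2 + 5*x + 4) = (x - 3)*(x + 2)*(x + 4)*(x + 1)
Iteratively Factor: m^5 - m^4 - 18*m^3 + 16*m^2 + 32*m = (m - 2)*(m^4 + m^3 - 16*m^2 - 16*m) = (m - 2)*(m + 4)*(m^3 - 3*m^2 - 4*m) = (m - 2)*(m + 1)*(m + 4)*(m^2 - 4*m) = (m - 4)*(m - 2)*(m + 1)*(m + 4)*(m)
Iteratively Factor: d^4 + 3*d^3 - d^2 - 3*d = (d + 3)*(d^3 - d) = (d - 1)*(d + 3)*(d^2 + d) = d*(d - 1)*(d + 3)*(d + 1)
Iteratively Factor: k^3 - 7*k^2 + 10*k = (k - 5)*(k^2 - 2*k) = (k - 5)*(k - 2)*(k)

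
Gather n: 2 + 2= 4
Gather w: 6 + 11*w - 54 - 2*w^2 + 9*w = -2*w^2 + 20*w - 48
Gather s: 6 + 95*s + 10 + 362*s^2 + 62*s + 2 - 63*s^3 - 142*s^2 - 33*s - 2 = -63*s^3 + 220*s^2 + 124*s + 16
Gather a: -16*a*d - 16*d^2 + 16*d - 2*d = -16*a*d - 16*d^2 + 14*d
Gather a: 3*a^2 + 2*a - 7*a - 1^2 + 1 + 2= 3*a^2 - 5*a + 2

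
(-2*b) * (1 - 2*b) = 4*b^2 - 2*b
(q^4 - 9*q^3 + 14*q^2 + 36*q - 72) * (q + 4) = q^5 - 5*q^4 - 22*q^3 + 92*q^2 + 72*q - 288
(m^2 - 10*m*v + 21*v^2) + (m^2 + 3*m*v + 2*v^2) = 2*m^2 - 7*m*v + 23*v^2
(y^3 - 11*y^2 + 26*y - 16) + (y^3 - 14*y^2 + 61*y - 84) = 2*y^3 - 25*y^2 + 87*y - 100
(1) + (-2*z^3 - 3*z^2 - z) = -2*z^3 - 3*z^2 - z + 1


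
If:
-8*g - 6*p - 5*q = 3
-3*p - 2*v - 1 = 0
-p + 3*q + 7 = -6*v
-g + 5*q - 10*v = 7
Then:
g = -241/828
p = 73/276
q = -187/414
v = -165/184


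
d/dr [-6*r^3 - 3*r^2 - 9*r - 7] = -18*r^2 - 6*r - 9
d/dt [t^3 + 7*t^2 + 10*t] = 3*t^2 + 14*t + 10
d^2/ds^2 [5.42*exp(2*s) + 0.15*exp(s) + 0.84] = (21.68*exp(s) + 0.15)*exp(s)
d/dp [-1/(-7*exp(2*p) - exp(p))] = (-14*exp(p) - 1)*exp(-p)/(7*exp(p) + 1)^2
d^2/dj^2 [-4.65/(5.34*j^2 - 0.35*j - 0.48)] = (-265.19508*j^2 + 17.3817*j + 4.65*(10.68*j - 0.35)*(21.36*j - 0.7) + 23.83776)/(-5.34*j^2 + 0.35*j + 0.48)^3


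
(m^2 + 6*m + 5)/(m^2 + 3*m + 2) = (m + 5)/(m + 2)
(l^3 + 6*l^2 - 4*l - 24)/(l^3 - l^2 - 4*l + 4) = (l + 6)/(l - 1)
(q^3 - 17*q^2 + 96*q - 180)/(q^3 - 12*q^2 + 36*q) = (q - 5)/q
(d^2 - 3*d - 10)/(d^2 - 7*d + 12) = (d^2 - 3*d - 10)/(d^2 - 7*d + 12)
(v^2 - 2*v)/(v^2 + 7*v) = (v - 2)/(v + 7)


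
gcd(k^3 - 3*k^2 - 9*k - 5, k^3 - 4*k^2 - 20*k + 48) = 1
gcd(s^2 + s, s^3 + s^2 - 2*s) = s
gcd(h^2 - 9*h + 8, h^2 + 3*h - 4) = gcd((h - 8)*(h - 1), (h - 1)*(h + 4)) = h - 1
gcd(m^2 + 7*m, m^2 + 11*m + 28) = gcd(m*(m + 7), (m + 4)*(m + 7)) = m + 7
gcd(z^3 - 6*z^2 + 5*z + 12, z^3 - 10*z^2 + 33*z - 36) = z^2 - 7*z + 12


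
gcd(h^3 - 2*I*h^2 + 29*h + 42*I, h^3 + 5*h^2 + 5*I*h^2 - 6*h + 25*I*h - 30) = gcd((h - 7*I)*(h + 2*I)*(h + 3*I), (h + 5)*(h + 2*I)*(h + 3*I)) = h^2 + 5*I*h - 6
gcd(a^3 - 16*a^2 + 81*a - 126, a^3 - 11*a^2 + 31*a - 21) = a^2 - 10*a + 21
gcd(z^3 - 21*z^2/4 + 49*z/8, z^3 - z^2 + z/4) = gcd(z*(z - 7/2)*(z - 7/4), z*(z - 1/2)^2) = z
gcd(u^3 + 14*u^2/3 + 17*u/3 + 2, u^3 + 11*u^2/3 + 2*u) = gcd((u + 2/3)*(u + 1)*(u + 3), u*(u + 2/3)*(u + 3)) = u^2 + 11*u/3 + 2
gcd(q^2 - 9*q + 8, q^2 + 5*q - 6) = q - 1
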